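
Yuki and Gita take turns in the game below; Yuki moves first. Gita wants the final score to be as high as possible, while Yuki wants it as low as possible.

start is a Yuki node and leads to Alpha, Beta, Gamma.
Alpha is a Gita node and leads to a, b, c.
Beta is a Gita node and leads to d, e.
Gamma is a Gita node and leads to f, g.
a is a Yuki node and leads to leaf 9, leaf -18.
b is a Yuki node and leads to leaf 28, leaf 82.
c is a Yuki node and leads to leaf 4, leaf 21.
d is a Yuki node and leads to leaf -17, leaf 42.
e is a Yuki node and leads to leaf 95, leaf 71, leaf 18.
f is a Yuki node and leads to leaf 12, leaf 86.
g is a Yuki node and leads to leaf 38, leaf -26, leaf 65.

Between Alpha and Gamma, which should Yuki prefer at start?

a (Yuki): min(9, -18) = -18
b (Yuki): min(28, 82) = 28
c (Yuki): min(4, 21) = 4
Alpha (Gita): max(-18, 28, 4) = 28
f (Yuki): min(12, 86) = 12
g (Yuki): min(38, -26, 65) = -26
Gamma (Gita): max(12, -26) = 12
Yuki prefers the lower value; Alpha=28, Gamma=12. Gamma is better since 12 < 28.

Gamma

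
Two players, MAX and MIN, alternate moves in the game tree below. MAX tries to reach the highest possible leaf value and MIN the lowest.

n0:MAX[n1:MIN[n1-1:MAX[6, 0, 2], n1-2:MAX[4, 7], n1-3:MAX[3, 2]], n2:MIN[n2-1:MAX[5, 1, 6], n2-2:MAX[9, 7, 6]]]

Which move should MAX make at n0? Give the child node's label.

n2

n1-1 (MAX): max(6, 0, 2) = 6
n1-2 (MAX): max(4, 7) = 7
n1-3 (MAX): max(3, 2) = 3
n1 (MIN): min(6, 7, 3) = 3
n2-1 (MAX): max(5, 1, 6) = 6
n2-2 (MAX): max(9, 7, 6) = 9
n2 (MIN): min(6, 9) = 6
n0 (MAX): max(3, 6) = 6
MAX at n0 wants the highest of {n1=3, n2=6}, so chooses n2.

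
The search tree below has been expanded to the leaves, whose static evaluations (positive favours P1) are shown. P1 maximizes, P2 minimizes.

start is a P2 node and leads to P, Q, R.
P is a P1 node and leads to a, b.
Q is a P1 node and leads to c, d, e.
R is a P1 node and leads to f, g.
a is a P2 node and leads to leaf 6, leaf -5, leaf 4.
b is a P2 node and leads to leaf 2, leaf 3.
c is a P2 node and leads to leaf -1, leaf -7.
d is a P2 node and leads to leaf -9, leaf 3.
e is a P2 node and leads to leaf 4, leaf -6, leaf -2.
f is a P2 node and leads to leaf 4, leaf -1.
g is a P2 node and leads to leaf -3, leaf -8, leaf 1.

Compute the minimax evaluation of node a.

-5

a (P2): min(6, -5, 4) = -5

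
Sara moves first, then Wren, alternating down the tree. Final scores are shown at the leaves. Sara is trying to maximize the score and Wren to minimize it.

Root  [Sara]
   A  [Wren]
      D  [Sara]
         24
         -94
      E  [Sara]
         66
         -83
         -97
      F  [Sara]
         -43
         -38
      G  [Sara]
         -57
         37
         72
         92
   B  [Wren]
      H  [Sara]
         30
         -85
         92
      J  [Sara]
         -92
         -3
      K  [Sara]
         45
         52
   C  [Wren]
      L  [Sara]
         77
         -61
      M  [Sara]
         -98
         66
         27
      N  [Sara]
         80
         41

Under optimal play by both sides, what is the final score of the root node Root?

66

D (Sara): max(24, -94) = 24
E (Sara): max(66, -83, -97) = 66
F (Sara): max(-43, -38) = -38
G (Sara): max(-57, 37, 72, 92) = 92
A (Wren): min(24, 66, -38, 92) = -38
H (Sara): max(30, -85, 92) = 92
J (Sara): max(-92, -3) = -3
K (Sara): max(45, 52) = 52
B (Wren): min(92, -3, 52) = -3
L (Sara): max(77, -61) = 77
M (Sara): max(-98, 66, 27) = 66
N (Sara): max(80, 41) = 80
C (Wren): min(77, 66, 80) = 66
Root (Sara): max(-38, -3, 66) = 66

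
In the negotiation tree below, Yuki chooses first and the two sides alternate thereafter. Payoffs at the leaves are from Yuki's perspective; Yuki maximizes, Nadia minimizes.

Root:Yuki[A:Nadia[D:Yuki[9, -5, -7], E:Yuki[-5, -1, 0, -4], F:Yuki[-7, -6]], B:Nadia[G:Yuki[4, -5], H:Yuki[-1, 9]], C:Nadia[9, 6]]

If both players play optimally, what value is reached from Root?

D (Yuki): max(9, -5, -7) = 9
E (Yuki): max(-5, -1, 0, -4) = 0
F (Yuki): max(-7, -6) = -6
A (Nadia): min(9, 0, -6) = -6
G (Yuki): max(4, -5) = 4
H (Yuki): max(-1, 9) = 9
B (Nadia): min(4, 9) = 4
C (Nadia): min(9, 6) = 6
Root (Yuki): max(-6, 4, 6) = 6

6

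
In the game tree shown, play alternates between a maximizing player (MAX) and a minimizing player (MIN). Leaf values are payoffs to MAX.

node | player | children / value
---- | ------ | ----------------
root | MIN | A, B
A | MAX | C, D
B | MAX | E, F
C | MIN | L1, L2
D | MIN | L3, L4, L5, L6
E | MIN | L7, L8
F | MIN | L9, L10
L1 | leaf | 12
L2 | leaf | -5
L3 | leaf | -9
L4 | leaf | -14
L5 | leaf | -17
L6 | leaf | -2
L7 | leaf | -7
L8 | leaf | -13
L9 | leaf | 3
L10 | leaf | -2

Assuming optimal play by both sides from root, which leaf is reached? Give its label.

C (MIN): min(12, -5) = -5
D (MIN): min(-9, -14, -17, -2) = -17
A (MAX): max(-5, -17) = -5
E (MIN): min(-7, -13) = -13
F (MIN): min(3, -2) = -2
B (MAX): max(-13, -2) = -2
root (MIN): min(-5, -2) = -5
At root, MIN picks A (lowest: -5).
At A, MAX picks C (highest: -5).
At C, MIN picks L2 (lowest: -5).
Terminal value -5.

L2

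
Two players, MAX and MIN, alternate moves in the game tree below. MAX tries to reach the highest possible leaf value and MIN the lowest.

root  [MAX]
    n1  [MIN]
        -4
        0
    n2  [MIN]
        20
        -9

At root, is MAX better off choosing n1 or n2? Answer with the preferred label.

n1 (MIN): min(-4, 0) = -4
n2 (MIN): min(20, -9) = -9
MAX prefers the higher value; n1=-4, n2=-9. n1 is better since -4 > -9.

n1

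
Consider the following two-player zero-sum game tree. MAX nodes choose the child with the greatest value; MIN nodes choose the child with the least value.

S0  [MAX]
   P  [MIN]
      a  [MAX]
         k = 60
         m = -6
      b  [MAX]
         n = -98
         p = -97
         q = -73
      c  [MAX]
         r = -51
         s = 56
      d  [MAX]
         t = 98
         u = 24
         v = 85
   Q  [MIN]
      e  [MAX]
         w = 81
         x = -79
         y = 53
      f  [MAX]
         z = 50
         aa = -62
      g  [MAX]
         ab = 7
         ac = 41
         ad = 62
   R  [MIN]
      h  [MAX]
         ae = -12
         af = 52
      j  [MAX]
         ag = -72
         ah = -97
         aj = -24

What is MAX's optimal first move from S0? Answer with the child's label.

Q

a (MAX): max(60, -6) = 60
b (MAX): max(-98, -97, -73) = -73
c (MAX): max(-51, 56) = 56
d (MAX): max(98, 24, 85) = 98
P (MIN): min(60, -73, 56, 98) = -73
e (MAX): max(81, -79, 53) = 81
f (MAX): max(50, -62) = 50
g (MAX): max(7, 41, 62) = 62
Q (MIN): min(81, 50, 62) = 50
h (MAX): max(-12, 52) = 52
j (MAX): max(-72, -97, -24) = -24
R (MIN): min(52, -24) = -24
S0 (MAX): max(-73, 50, -24) = 50
MAX at S0 wants the highest of {P=-73, Q=50, R=-24}, so chooses Q.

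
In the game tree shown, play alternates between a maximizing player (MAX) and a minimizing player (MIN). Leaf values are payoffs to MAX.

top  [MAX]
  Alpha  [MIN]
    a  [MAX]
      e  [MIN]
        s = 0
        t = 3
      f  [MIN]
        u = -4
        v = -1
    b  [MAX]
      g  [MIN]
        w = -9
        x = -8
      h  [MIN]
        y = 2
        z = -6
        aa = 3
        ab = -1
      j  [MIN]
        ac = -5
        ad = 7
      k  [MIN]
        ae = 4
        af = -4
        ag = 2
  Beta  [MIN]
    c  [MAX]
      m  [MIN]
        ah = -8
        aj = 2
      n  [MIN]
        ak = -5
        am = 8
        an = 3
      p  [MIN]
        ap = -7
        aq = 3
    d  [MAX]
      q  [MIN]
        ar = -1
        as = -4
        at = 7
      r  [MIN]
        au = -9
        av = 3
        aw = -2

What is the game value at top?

-4

e (MIN): min(0, 3) = 0
f (MIN): min(-4, -1) = -4
a (MAX): max(0, -4) = 0
g (MIN): min(-9, -8) = -9
h (MIN): min(2, -6, 3, -1) = -6
j (MIN): min(-5, 7) = -5
k (MIN): min(4, -4, 2) = -4
b (MAX): max(-9, -6, -5, -4) = -4
Alpha (MIN): min(0, -4) = -4
m (MIN): min(-8, 2) = -8
n (MIN): min(-5, 8, 3) = -5
p (MIN): min(-7, 3) = -7
c (MAX): max(-8, -5, -7) = -5
q (MIN): min(-1, -4, 7) = -4
r (MIN): min(-9, 3, -2) = -9
d (MAX): max(-4, -9) = -4
Beta (MIN): min(-5, -4) = -5
top (MAX): max(-4, -5) = -4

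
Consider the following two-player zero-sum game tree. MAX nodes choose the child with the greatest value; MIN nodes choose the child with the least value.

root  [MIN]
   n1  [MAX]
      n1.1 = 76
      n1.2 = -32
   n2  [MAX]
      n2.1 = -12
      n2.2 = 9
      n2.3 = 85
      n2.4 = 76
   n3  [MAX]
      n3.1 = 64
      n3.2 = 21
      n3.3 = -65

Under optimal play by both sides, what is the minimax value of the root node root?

n1 (MAX): max(76, -32) = 76
n2 (MAX): max(-12, 9, 85, 76) = 85
n3 (MAX): max(64, 21, -65) = 64
root (MIN): min(76, 85, 64) = 64

64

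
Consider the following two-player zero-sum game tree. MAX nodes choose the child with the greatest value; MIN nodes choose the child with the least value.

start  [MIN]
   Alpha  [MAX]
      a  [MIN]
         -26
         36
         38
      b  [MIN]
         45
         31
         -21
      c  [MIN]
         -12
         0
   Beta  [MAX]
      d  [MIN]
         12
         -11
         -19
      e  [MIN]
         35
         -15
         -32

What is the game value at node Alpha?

-12

a (MIN): min(-26, 36, 38) = -26
b (MIN): min(45, 31, -21) = -21
c (MIN): min(-12, 0) = -12
Alpha (MAX): max(-26, -21, -12) = -12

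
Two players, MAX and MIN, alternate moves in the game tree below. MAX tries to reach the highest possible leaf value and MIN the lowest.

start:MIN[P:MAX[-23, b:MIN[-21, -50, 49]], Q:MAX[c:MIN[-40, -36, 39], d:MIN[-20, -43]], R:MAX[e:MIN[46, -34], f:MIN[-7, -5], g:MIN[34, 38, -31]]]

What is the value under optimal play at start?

b (MIN): min(-21, -50, 49) = -50
P (MAX): max(-23, -50) = -23
c (MIN): min(-40, -36, 39) = -40
d (MIN): min(-20, -43) = -43
Q (MAX): max(-40, -43) = -40
e (MIN): min(46, -34) = -34
f (MIN): min(-7, -5) = -7
g (MIN): min(34, 38, -31) = -31
R (MAX): max(-34, -7, -31) = -7
start (MIN): min(-23, -40, -7) = -40

-40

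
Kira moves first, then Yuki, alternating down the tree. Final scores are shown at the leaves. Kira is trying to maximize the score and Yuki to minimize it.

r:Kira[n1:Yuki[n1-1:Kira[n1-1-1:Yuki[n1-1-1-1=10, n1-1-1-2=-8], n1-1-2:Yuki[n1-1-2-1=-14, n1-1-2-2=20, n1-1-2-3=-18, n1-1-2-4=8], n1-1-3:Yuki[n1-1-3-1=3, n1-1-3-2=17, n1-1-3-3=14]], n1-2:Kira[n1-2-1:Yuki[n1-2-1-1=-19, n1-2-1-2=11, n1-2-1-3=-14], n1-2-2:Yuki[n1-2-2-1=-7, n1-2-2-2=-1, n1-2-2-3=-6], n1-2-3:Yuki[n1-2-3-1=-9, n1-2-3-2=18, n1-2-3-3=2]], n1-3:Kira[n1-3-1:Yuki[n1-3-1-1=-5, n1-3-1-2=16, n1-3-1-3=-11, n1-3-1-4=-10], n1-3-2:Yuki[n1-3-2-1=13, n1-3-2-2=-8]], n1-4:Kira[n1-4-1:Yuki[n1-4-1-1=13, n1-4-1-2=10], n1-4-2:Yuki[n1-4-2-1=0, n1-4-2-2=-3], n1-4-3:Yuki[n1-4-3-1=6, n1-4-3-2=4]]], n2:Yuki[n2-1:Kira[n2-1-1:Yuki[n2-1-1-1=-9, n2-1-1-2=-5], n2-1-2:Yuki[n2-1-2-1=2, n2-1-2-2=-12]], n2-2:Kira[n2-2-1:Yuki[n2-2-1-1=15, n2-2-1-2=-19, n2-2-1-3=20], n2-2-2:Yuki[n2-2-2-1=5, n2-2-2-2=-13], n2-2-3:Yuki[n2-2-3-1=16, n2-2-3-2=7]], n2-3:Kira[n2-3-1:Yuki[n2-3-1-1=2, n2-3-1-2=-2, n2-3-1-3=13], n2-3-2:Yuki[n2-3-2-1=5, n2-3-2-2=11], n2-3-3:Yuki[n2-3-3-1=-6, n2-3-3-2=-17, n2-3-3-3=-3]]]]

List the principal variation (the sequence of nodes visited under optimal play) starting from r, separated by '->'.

r -> n1 -> n1-3 -> n1-3-2 -> n1-3-2-2

n1-1-1 (Yuki): min(10, -8) = -8
n1-1-2 (Yuki): min(-14, 20, -18, 8) = -18
n1-1-3 (Yuki): min(3, 17, 14) = 3
n1-1 (Kira): max(-8, -18, 3) = 3
n1-2-1 (Yuki): min(-19, 11, -14) = -19
n1-2-2 (Yuki): min(-7, -1, -6) = -7
n1-2-3 (Yuki): min(-9, 18, 2) = -9
n1-2 (Kira): max(-19, -7, -9) = -7
n1-3-1 (Yuki): min(-5, 16, -11, -10) = -11
n1-3-2 (Yuki): min(13, -8) = -8
n1-3 (Kira): max(-11, -8) = -8
n1-4-1 (Yuki): min(13, 10) = 10
n1-4-2 (Yuki): min(0, -3) = -3
n1-4-3 (Yuki): min(6, 4) = 4
n1-4 (Kira): max(10, -3, 4) = 10
n1 (Yuki): min(3, -7, -8, 10) = -8
n2-1-1 (Yuki): min(-9, -5) = -9
n2-1-2 (Yuki): min(2, -12) = -12
n2-1 (Kira): max(-9, -12) = -9
n2-2-1 (Yuki): min(15, -19, 20) = -19
n2-2-2 (Yuki): min(5, -13) = -13
n2-2-3 (Yuki): min(16, 7) = 7
n2-2 (Kira): max(-19, -13, 7) = 7
n2-3-1 (Yuki): min(2, -2, 13) = -2
n2-3-2 (Yuki): min(5, 11) = 5
n2-3-3 (Yuki): min(-6, -17, -3) = -17
n2-3 (Kira): max(-2, 5, -17) = 5
n2 (Yuki): min(-9, 7, 5) = -9
r (Kira): max(-8, -9) = -8
At r, Kira picks n1 (highest: -8).
At n1, Yuki picks n1-3 (lowest: -8).
At n1-3, Kira picks n1-3-2 (highest: -8).
At n1-3-2, Yuki picks n1-3-2-2 (lowest: -8).
Terminal value -8.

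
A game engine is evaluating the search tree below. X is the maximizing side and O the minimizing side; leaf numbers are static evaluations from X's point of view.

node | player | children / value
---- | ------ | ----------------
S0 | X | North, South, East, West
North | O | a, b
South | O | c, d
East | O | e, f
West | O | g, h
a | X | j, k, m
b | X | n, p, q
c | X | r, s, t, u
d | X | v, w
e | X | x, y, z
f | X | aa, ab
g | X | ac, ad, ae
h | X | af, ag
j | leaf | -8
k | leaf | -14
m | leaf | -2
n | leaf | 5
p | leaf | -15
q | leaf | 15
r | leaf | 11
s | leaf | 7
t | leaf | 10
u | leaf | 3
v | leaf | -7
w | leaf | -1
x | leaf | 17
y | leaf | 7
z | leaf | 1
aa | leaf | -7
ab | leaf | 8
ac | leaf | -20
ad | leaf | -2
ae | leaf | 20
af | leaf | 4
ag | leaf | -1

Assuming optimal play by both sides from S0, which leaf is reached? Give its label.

ab

a (X): max(-8, -14, -2) = -2
b (X): max(5, -15, 15) = 15
North (O): min(-2, 15) = -2
c (X): max(11, 7, 10, 3) = 11
d (X): max(-7, -1) = -1
South (O): min(11, -1) = -1
e (X): max(17, 7, 1) = 17
f (X): max(-7, 8) = 8
East (O): min(17, 8) = 8
g (X): max(-20, -2, 20) = 20
h (X): max(4, -1) = 4
West (O): min(20, 4) = 4
S0 (X): max(-2, -1, 8, 4) = 8
At S0, X picks East (highest: 8).
At East, O picks f (lowest: 8).
At f, X picks ab (highest: 8).
Terminal value 8.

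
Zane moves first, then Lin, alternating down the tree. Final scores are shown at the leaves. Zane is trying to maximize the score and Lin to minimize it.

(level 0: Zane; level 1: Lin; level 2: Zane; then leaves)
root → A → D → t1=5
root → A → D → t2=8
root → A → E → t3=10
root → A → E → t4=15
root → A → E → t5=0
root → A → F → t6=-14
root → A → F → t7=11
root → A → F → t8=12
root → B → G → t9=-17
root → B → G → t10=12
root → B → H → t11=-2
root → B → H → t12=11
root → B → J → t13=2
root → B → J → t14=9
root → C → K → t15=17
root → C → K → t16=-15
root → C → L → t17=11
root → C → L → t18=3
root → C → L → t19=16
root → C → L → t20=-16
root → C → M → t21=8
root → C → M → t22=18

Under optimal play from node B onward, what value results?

G (Zane): max(-17, 12) = 12
H (Zane): max(-2, 11) = 11
J (Zane): max(2, 9) = 9
B (Lin): min(12, 11, 9) = 9

9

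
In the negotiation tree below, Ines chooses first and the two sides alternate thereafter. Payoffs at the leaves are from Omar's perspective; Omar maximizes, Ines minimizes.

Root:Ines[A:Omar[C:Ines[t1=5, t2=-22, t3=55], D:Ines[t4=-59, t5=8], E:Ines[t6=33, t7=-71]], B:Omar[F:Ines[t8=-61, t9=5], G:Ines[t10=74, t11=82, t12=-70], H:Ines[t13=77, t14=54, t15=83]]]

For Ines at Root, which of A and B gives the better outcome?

C (Ines): min(5, -22, 55) = -22
D (Ines): min(-59, 8) = -59
E (Ines): min(33, -71) = -71
A (Omar): max(-22, -59, -71) = -22
F (Ines): min(-61, 5) = -61
G (Ines): min(74, 82, -70) = -70
H (Ines): min(77, 54, 83) = 54
B (Omar): max(-61, -70, 54) = 54
Ines prefers the lower value; A=-22, B=54. A is better since -22 < 54.

A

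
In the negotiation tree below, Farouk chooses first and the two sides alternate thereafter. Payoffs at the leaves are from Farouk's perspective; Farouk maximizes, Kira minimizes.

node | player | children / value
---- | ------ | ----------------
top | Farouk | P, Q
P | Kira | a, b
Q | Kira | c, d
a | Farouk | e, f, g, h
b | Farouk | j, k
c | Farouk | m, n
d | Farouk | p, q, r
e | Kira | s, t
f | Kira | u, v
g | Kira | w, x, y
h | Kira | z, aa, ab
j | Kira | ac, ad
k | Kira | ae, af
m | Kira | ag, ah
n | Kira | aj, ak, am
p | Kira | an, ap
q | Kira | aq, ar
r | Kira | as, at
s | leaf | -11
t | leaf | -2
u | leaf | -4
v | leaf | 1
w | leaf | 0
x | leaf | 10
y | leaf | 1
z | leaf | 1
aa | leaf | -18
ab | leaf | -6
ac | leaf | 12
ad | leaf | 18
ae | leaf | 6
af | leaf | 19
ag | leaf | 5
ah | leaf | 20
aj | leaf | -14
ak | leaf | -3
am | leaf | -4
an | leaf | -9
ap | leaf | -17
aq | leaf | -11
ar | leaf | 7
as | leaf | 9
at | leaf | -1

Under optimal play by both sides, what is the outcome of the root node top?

e (Kira): min(-11, -2) = -11
f (Kira): min(-4, 1) = -4
g (Kira): min(0, 10, 1) = 0
h (Kira): min(1, -18, -6) = -18
a (Farouk): max(-11, -4, 0, -18) = 0
j (Kira): min(12, 18) = 12
k (Kira): min(6, 19) = 6
b (Farouk): max(12, 6) = 12
P (Kira): min(0, 12) = 0
m (Kira): min(5, 20) = 5
n (Kira): min(-14, -3, -4) = -14
c (Farouk): max(5, -14) = 5
p (Kira): min(-9, -17) = -17
q (Kira): min(-11, 7) = -11
r (Kira): min(9, -1) = -1
d (Farouk): max(-17, -11, -1) = -1
Q (Kira): min(5, -1) = -1
top (Farouk): max(0, -1) = 0

0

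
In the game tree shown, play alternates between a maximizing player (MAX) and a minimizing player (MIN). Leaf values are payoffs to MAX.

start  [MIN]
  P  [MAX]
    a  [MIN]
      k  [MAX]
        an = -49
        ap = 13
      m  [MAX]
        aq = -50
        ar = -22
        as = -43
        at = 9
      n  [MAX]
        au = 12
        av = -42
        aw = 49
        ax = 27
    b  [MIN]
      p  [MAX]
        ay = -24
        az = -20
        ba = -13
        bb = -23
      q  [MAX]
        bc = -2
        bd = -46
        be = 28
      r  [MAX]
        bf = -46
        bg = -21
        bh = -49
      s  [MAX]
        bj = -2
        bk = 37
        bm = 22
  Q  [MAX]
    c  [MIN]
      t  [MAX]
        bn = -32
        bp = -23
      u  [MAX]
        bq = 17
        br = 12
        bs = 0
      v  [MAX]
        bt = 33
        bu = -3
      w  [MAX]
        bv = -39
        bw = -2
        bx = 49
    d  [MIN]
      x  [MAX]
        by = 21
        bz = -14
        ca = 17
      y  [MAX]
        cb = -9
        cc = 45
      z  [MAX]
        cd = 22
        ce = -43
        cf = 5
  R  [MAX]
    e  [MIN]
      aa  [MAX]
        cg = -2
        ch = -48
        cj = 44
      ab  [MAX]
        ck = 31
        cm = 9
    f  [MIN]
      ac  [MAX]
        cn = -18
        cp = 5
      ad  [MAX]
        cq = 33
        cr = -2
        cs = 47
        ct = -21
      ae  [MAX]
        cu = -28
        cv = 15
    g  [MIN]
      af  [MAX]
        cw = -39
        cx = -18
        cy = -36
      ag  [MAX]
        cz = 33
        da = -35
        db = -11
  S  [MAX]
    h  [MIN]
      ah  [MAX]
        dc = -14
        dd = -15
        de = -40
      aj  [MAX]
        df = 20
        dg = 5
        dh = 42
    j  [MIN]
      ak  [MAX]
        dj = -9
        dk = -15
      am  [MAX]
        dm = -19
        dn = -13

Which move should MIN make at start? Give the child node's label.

S

k (MAX): max(-49, 13) = 13
m (MAX): max(-50, -22, -43, 9) = 9
n (MAX): max(12, -42, 49, 27) = 49
a (MIN): min(13, 9, 49) = 9
p (MAX): max(-24, -20, -13, -23) = -13
q (MAX): max(-2, -46, 28) = 28
r (MAX): max(-46, -21, -49) = -21
s (MAX): max(-2, 37, 22) = 37
b (MIN): min(-13, 28, -21, 37) = -21
P (MAX): max(9, -21) = 9
t (MAX): max(-32, -23) = -23
u (MAX): max(17, 12, 0) = 17
v (MAX): max(33, -3) = 33
w (MAX): max(-39, -2, 49) = 49
c (MIN): min(-23, 17, 33, 49) = -23
x (MAX): max(21, -14, 17) = 21
y (MAX): max(-9, 45) = 45
z (MAX): max(22, -43, 5) = 22
d (MIN): min(21, 45, 22) = 21
Q (MAX): max(-23, 21) = 21
aa (MAX): max(-2, -48, 44) = 44
ab (MAX): max(31, 9) = 31
e (MIN): min(44, 31) = 31
ac (MAX): max(-18, 5) = 5
ad (MAX): max(33, -2, 47, -21) = 47
ae (MAX): max(-28, 15) = 15
f (MIN): min(5, 47, 15) = 5
af (MAX): max(-39, -18, -36) = -18
ag (MAX): max(33, -35, -11) = 33
g (MIN): min(-18, 33) = -18
R (MAX): max(31, 5, -18) = 31
ah (MAX): max(-14, -15, -40) = -14
aj (MAX): max(20, 5, 42) = 42
h (MIN): min(-14, 42) = -14
ak (MAX): max(-9, -15) = -9
am (MAX): max(-19, -13) = -13
j (MIN): min(-9, -13) = -13
S (MAX): max(-14, -13) = -13
start (MIN): min(9, 21, 31, -13) = -13
MIN at start wants the lowest of {P=9, Q=21, R=31, S=-13}, so chooses S.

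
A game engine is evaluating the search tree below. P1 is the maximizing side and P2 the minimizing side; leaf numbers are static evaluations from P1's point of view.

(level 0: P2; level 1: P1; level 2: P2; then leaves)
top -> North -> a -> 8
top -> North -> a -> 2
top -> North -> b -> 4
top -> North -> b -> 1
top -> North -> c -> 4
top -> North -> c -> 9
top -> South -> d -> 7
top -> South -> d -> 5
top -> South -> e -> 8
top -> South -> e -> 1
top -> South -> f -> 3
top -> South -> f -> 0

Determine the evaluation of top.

a (P2): min(8, 2) = 2
b (P2): min(4, 1) = 1
c (P2): min(4, 9) = 4
North (P1): max(2, 1, 4) = 4
d (P2): min(7, 5) = 5
e (P2): min(8, 1) = 1
f (P2): min(3, 0) = 0
South (P1): max(5, 1, 0) = 5
top (P2): min(4, 5) = 4

4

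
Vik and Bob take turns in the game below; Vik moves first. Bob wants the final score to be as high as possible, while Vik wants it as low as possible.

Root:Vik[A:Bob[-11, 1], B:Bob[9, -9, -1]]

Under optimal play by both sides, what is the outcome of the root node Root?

A (Bob): max(-11, 1) = 1
B (Bob): max(9, -9, -1) = 9
Root (Vik): min(1, 9) = 1

1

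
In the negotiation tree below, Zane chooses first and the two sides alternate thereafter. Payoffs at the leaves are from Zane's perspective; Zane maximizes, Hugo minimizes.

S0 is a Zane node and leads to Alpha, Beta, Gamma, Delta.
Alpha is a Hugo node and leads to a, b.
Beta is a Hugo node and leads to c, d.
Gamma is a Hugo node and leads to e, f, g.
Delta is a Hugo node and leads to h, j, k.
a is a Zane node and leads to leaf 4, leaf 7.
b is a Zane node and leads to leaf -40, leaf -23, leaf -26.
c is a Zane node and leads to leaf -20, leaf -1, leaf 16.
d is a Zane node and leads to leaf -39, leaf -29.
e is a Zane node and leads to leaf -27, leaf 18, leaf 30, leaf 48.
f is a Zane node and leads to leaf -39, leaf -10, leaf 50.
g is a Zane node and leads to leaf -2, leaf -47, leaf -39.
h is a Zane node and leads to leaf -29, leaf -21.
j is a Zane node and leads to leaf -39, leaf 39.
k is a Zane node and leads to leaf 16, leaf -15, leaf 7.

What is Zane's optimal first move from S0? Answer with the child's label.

Gamma

a (Zane): max(4, 7) = 7
b (Zane): max(-40, -23, -26) = -23
Alpha (Hugo): min(7, -23) = -23
c (Zane): max(-20, -1, 16) = 16
d (Zane): max(-39, -29) = -29
Beta (Hugo): min(16, -29) = -29
e (Zane): max(-27, 18, 30, 48) = 48
f (Zane): max(-39, -10, 50) = 50
g (Zane): max(-2, -47, -39) = -2
Gamma (Hugo): min(48, 50, -2) = -2
h (Zane): max(-29, -21) = -21
j (Zane): max(-39, 39) = 39
k (Zane): max(16, -15, 7) = 16
Delta (Hugo): min(-21, 39, 16) = -21
S0 (Zane): max(-23, -29, -2, -21) = -2
Zane at S0 wants the highest of {Alpha=-23, Beta=-29, Gamma=-2, Delta=-21}, so chooses Gamma.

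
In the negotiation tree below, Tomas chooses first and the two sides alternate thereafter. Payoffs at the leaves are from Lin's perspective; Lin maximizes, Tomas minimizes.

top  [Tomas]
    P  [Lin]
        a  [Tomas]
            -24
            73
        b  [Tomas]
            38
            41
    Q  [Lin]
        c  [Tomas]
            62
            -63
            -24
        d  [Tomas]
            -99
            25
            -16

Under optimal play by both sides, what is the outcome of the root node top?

-63

a (Tomas): min(-24, 73) = -24
b (Tomas): min(38, 41) = 38
P (Lin): max(-24, 38) = 38
c (Tomas): min(62, -63, -24) = -63
d (Tomas): min(-99, 25, -16) = -99
Q (Lin): max(-63, -99) = -63
top (Tomas): min(38, -63) = -63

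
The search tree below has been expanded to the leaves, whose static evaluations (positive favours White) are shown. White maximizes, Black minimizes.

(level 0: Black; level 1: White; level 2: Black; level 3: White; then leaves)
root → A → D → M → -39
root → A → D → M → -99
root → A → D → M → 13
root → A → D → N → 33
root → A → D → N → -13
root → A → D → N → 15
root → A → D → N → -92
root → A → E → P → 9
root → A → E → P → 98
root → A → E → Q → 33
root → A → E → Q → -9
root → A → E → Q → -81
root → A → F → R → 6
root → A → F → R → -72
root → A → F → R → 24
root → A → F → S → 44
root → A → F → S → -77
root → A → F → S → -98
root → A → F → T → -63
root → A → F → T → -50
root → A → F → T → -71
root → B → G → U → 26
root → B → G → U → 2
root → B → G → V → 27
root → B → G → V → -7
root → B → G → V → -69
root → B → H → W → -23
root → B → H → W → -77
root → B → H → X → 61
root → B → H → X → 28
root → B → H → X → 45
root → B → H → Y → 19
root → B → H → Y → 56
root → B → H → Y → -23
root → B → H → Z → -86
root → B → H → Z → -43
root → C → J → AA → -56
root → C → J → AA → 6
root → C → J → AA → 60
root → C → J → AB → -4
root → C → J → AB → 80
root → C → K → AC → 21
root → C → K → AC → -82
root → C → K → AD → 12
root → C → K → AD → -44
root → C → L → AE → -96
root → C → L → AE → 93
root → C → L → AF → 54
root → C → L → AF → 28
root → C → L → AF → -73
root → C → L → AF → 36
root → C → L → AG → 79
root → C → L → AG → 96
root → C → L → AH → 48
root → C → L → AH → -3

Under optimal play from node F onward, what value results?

R (White): max(6, -72, 24) = 24
S (White): max(44, -77, -98) = 44
T (White): max(-63, -50, -71) = -50
F (Black): min(24, 44, -50) = -50

-50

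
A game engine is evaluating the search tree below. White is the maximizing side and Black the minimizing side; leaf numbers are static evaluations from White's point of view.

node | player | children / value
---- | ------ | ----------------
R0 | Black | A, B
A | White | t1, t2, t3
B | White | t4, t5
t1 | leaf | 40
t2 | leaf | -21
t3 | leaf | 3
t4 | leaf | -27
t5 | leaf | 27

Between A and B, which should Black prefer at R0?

B

A (White): max(40, -21, 3) = 40
B (White): max(-27, 27) = 27
Black prefers the lower value; A=40, B=27. B is better since 27 < 40.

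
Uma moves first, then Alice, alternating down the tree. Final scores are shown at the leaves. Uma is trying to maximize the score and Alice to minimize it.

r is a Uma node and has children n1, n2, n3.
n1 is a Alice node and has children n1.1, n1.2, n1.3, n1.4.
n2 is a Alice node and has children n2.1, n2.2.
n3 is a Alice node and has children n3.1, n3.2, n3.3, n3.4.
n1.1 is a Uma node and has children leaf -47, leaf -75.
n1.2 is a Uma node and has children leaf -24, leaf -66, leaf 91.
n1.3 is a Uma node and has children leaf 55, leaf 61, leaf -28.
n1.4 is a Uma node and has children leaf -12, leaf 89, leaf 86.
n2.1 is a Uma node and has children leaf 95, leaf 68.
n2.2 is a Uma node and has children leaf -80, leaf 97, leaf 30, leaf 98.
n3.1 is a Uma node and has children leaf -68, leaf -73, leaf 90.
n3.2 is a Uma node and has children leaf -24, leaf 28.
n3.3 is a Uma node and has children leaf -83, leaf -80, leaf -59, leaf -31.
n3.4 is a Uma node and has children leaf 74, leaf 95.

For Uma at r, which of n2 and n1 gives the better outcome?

n2.1 (Uma): max(95, 68) = 95
n2.2 (Uma): max(-80, 97, 30, 98) = 98
n2 (Alice): min(95, 98) = 95
n1.1 (Uma): max(-47, -75) = -47
n1.2 (Uma): max(-24, -66, 91) = 91
n1.3 (Uma): max(55, 61, -28) = 61
n1.4 (Uma): max(-12, 89, 86) = 89
n1 (Alice): min(-47, 91, 61, 89) = -47
Uma prefers the higher value; n2=95, n1=-47. n2 is better since 95 > -47.

n2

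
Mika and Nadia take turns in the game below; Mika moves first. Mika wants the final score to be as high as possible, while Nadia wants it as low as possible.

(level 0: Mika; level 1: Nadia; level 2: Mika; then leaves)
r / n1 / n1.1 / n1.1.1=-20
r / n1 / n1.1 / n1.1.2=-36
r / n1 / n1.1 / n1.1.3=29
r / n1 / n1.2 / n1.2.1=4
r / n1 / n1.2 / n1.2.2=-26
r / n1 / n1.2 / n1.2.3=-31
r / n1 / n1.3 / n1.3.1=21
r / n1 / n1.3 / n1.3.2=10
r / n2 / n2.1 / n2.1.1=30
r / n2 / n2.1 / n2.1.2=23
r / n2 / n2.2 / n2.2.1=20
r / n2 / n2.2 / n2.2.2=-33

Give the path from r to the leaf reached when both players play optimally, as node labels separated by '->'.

n1.1 (Mika): max(-20, -36, 29) = 29
n1.2 (Mika): max(4, -26, -31) = 4
n1.3 (Mika): max(21, 10) = 21
n1 (Nadia): min(29, 4, 21) = 4
n2.1 (Mika): max(30, 23) = 30
n2.2 (Mika): max(20, -33) = 20
n2 (Nadia): min(30, 20) = 20
r (Mika): max(4, 20) = 20
At r, Mika picks n2 (highest: 20).
At n2, Nadia picks n2.2 (lowest: 20).
At n2.2, Mika picks n2.2.1 (highest: 20).
Terminal value 20.

r -> n2 -> n2.2 -> n2.2.1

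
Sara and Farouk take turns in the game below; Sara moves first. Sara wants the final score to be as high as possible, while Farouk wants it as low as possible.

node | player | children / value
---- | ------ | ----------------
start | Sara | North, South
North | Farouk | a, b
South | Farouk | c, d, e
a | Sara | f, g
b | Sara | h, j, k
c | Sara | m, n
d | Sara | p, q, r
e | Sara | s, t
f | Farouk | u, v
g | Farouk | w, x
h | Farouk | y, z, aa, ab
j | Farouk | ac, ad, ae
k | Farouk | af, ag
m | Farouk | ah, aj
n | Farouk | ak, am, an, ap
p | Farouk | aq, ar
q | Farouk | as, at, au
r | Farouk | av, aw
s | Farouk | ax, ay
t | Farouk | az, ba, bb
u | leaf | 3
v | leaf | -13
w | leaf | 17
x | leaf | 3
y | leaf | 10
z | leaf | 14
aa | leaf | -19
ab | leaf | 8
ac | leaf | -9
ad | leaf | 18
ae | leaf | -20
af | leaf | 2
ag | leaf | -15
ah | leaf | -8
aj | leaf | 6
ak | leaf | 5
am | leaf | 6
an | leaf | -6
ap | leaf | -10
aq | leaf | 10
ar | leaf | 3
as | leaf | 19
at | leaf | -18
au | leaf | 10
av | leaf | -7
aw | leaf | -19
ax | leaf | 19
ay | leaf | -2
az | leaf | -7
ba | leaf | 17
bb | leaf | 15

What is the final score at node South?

m (Farouk): min(-8, 6) = -8
n (Farouk): min(5, 6, -6, -10) = -10
c (Sara): max(-8, -10) = -8
p (Farouk): min(10, 3) = 3
q (Farouk): min(19, -18, 10) = -18
r (Farouk): min(-7, -19) = -19
d (Sara): max(3, -18, -19) = 3
s (Farouk): min(19, -2) = -2
t (Farouk): min(-7, 17, 15) = -7
e (Sara): max(-2, -7) = -2
South (Farouk): min(-8, 3, -2) = -8

-8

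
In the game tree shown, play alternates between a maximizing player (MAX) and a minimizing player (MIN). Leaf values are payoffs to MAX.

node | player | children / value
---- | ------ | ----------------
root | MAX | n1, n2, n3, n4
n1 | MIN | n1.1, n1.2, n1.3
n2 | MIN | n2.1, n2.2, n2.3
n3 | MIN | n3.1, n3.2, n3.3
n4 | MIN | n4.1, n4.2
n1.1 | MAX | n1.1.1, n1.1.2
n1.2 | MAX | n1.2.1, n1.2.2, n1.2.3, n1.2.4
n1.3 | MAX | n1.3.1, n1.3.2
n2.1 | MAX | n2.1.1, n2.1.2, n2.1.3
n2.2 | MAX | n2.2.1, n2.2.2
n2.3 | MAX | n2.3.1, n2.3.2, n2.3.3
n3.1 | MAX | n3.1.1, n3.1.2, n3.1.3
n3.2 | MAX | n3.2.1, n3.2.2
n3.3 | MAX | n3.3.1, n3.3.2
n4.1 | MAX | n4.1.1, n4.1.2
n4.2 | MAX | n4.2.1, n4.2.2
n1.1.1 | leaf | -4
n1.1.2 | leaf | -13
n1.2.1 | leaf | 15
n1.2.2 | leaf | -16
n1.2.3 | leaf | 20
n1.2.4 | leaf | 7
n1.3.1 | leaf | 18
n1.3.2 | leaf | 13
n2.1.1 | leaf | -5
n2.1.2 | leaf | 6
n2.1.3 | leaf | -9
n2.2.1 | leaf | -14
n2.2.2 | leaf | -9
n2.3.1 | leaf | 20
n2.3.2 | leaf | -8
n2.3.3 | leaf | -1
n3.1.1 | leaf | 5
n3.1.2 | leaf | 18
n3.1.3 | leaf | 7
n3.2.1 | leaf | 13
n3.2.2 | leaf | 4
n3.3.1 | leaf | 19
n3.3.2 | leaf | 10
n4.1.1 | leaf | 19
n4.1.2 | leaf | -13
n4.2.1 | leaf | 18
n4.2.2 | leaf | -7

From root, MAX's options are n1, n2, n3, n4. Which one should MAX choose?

n4

n1.1 (MAX): max(-4, -13) = -4
n1.2 (MAX): max(15, -16, 20, 7) = 20
n1.3 (MAX): max(18, 13) = 18
n1 (MIN): min(-4, 20, 18) = -4
n2.1 (MAX): max(-5, 6, -9) = 6
n2.2 (MAX): max(-14, -9) = -9
n2.3 (MAX): max(20, -8, -1) = 20
n2 (MIN): min(6, -9, 20) = -9
n3.1 (MAX): max(5, 18, 7) = 18
n3.2 (MAX): max(13, 4) = 13
n3.3 (MAX): max(19, 10) = 19
n3 (MIN): min(18, 13, 19) = 13
n4.1 (MAX): max(19, -13) = 19
n4.2 (MAX): max(18, -7) = 18
n4 (MIN): min(19, 18) = 18
root (MAX): max(-4, -9, 13, 18) = 18
MAX at root wants the highest of {n1=-4, n2=-9, n3=13, n4=18}, so chooses n4.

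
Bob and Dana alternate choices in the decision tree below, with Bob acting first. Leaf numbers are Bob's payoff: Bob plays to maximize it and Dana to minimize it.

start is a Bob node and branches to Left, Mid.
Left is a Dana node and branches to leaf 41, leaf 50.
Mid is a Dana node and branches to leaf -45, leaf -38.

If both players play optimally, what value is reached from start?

41

Left (Dana): min(41, 50) = 41
Mid (Dana): min(-45, -38) = -45
start (Bob): max(41, -45) = 41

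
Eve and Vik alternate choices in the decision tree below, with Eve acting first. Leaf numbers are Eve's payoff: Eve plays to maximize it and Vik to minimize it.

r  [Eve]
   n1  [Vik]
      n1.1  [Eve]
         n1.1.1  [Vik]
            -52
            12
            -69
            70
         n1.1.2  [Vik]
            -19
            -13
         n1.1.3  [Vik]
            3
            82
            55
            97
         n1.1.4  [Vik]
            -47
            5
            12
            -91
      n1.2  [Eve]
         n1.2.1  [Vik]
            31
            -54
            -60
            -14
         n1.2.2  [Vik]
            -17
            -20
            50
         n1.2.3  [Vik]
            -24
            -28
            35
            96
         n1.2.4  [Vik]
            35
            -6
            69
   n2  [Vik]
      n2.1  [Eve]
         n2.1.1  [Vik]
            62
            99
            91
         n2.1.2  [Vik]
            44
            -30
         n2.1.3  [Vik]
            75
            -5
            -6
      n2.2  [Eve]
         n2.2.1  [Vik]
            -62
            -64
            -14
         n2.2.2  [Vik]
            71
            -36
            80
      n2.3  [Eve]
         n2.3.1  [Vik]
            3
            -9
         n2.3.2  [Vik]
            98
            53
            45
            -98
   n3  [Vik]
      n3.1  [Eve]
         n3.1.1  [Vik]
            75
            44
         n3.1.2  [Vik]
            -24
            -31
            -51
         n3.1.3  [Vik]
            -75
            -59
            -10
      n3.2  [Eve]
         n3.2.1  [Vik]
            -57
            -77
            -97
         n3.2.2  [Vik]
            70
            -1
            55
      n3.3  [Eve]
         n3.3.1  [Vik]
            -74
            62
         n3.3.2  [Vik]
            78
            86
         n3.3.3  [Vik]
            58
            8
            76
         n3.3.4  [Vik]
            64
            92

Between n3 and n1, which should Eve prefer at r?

n3.1.1 (Vik): min(75, 44) = 44
n3.1.2 (Vik): min(-24, -31, -51) = -51
n3.1.3 (Vik): min(-75, -59, -10) = -75
n3.1 (Eve): max(44, -51, -75) = 44
n3.2.1 (Vik): min(-57, -77, -97) = -97
n3.2.2 (Vik): min(70, -1, 55) = -1
n3.2 (Eve): max(-97, -1) = -1
n3.3.1 (Vik): min(-74, 62) = -74
n3.3.2 (Vik): min(78, 86) = 78
n3.3.3 (Vik): min(58, 8, 76) = 8
n3.3.4 (Vik): min(64, 92) = 64
n3.3 (Eve): max(-74, 78, 8, 64) = 78
n3 (Vik): min(44, -1, 78) = -1
n1.1.1 (Vik): min(-52, 12, -69, 70) = -69
n1.1.2 (Vik): min(-19, -13) = -19
n1.1.3 (Vik): min(3, 82, 55, 97) = 3
n1.1.4 (Vik): min(-47, 5, 12, -91) = -91
n1.1 (Eve): max(-69, -19, 3, -91) = 3
n1.2.1 (Vik): min(31, -54, -60, -14) = -60
n1.2.2 (Vik): min(-17, -20, 50) = -20
n1.2.3 (Vik): min(-24, -28, 35, 96) = -28
n1.2.4 (Vik): min(35, -6, 69) = -6
n1.2 (Eve): max(-60, -20, -28, -6) = -6
n1 (Vik): min(3, -6) = -6
Eve prefers the higher value; n3=-1, n1=-6. n3 is better since -1 > -6.

n3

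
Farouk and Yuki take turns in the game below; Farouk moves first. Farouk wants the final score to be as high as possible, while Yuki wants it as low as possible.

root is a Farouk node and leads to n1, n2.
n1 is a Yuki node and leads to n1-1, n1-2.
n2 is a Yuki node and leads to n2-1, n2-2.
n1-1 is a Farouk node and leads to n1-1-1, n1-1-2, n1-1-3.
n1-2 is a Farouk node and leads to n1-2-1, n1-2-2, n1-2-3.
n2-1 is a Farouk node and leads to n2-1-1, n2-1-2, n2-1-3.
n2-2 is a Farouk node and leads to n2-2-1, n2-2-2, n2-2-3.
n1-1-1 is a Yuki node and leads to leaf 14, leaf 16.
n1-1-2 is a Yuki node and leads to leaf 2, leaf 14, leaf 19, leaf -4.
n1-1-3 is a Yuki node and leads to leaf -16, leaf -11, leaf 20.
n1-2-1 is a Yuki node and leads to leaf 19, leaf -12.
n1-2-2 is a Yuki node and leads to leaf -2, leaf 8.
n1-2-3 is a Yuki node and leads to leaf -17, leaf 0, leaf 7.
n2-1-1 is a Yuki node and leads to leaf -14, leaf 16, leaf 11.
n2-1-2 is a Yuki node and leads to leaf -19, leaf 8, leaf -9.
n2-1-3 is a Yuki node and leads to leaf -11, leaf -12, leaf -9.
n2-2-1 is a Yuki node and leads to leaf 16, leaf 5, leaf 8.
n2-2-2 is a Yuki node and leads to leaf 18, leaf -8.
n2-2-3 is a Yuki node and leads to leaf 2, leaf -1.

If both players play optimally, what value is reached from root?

n1-1-1 (Yuki): min(14, 16) = 14
n1-1-2 (Yuki): min(2, 14, 19, -4) = -4
n1-1-3 (Yuki): min(-16, -11, 20) = -16
n1-1 (Farouk): max(14, -4, -16) = 14
n1-2-1 (Yuki): min(19, -12) = -12
n1-2-2 (Yuki): min(-2, 8) = -2
n1-2-3 (Yuki): min(-17, 0, 7) = -17
n1-2 (Farouk): max(-12, -2, -17) = -2
n1 (Yuki): min(14, -2) = -2
n2-1-1 (Yuki): min(-14, 16, 11) = -14
n2-1-2 (Yuki): min(-19, 8, -9) = -19
n2-1-3 (Yuki): min(-11, -12, -9) = -12
n2-1 (Farouk): max(-14, -19, -12) = -12
n2-2-1 (Yuki): min(16, 5, 8) = 5
n2-2-2 (Yuki): min(18, -8) = -8
n2-2-3 (Yuki): min(2, -1) = -1
n2-2 (Farouk): max(5, -8, -1) = 5
n2 (Yuki): min(-12, 5) = -12
root (Farouk): max(-2, -12) = -2

-2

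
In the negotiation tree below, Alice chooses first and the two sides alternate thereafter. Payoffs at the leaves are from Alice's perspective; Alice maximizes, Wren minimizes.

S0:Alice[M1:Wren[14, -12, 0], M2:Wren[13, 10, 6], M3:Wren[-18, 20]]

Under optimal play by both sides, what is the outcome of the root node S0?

6

M1 (Wren): min(14, -12, 0) = -12
M2 (Wren): min(13, 10, 6) = 6
M3 (Wren): min(-18, 20) = -18
S0 (Alice): max(-12, 6, -18) = 6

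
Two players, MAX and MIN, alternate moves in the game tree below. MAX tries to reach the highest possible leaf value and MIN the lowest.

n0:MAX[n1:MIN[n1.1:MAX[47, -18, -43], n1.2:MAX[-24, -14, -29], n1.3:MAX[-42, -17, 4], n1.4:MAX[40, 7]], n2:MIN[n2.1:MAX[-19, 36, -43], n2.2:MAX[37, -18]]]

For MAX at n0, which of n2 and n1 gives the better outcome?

n2

n2.1 (MAX): max(-19, 36, -43) = 36
n2.2 (MAX): max(37, -18) = 37
n2 (MIN): min(36, 37) = 36
n1.1 (MAX): max(47, -18, -43) = 47
n1.2 (MAX): max(-24, -14, -29) = -14
n1.3 (MAX): max(-42, -17, 4) = 4
n1.4 (MAX): max(40, 7) = 40
n1 (MIN): min(47, -14, 4, 40) = -14
MAX prefers the higher value; n2=36, n1=-14. n2 is better since 36 > -14.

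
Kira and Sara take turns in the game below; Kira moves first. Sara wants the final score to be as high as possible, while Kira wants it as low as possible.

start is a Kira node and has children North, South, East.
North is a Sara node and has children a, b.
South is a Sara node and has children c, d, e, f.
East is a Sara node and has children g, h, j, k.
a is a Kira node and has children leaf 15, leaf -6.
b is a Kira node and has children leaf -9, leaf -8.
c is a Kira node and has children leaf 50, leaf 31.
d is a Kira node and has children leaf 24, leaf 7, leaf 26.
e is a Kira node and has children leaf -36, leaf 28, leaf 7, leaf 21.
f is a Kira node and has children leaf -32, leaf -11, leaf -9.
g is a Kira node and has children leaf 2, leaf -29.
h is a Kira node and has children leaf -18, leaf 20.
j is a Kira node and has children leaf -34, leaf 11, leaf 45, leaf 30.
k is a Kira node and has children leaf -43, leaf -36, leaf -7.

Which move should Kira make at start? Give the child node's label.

East

a (Kira): min(15, -6) = -6
b (Kira): min(-9, -8) = -9
North (Sara): max(-6, -9) = -6
c (Kira): min(50, 31) = 31
d (Kira): min(24, 7, 26) = 7
e (Kira): min(-36, 28, 7, 21) = -36
f (Kira): min(-32, -11, -9) = -32
South (Sara): max(31, 7, -36, -32) = 31
g (Kira): min(2, -29) = -29
h (Kira): min(-18, 20) = -18
j (Kira): min(-34, 11, 45, 30) = -34
k (Kira): min(-43, -36, -7) = -43
East (Sara): max(-29, -18, -34, -43) = -18
start (Kira): min(-6, 31, -18) = -18
Kira at start wants the lowest of {North=-6, South=31, East=-18}, so chooses East.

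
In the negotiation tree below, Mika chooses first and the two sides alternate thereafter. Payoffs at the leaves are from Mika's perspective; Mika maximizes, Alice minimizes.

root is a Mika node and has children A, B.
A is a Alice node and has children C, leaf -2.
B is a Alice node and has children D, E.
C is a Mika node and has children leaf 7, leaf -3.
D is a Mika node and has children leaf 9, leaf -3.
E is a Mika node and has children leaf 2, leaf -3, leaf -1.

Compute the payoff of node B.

2

D (Mika): max(9, -3) = 9
E (Mika): max(2, -3, -1) = 2
B (Alice): min(9, 2) = 2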